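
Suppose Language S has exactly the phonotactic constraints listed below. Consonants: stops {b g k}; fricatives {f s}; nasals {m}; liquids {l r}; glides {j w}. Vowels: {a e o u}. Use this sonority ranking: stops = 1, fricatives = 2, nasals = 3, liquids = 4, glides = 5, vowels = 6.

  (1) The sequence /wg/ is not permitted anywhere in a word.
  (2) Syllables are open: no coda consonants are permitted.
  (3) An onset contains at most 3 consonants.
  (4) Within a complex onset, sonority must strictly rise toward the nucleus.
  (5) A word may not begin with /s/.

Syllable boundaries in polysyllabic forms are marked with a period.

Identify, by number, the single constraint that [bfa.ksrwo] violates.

3

[bfa.ksrwo]: syllable 2 onset /ksrw/ has 4 consonants (> 3).
This is a violation of constraint 3: "An onset contains at most 3 consonants."
The remaining constraints (1, 2, 4, 5) are satisfied.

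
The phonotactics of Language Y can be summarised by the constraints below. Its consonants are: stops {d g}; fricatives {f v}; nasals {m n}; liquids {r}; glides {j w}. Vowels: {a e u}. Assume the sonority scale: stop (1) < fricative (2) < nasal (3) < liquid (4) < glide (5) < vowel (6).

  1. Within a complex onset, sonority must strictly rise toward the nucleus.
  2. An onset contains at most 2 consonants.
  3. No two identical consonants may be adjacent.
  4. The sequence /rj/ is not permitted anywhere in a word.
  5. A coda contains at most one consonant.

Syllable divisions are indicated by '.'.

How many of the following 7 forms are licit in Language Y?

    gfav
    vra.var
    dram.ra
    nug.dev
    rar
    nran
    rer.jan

gfav — σ1 onset /gf/ (1→2 rises), coda /v/ ok → licit
vra.var — σ1 onset /vr/ (2→4 rises), coda /∅/ ok; σ2 onset /v/, coda /r/ ok → licit
dram.ra — σ1 onset /dr/ (1→4 rises), coda /m/ ok; σ2 onset /r/, coda /∅/ ok → licit
nug.dev — σ1 onset /n/, coda /g/ ok; σ2 onset /d/, coda /v/ ok → licit
rar — σ1 onset /r/, coda /r/ ok → licit
nran — σ1 onset /nr/ (3→4 rises), coda /n/ ok → licit
rer.jan — violates constraint 4: contains banned sequence /rj/ → illicit
Licit: gfav, vra.var, dram.ra, nug.dev, rar, nran → 6.

6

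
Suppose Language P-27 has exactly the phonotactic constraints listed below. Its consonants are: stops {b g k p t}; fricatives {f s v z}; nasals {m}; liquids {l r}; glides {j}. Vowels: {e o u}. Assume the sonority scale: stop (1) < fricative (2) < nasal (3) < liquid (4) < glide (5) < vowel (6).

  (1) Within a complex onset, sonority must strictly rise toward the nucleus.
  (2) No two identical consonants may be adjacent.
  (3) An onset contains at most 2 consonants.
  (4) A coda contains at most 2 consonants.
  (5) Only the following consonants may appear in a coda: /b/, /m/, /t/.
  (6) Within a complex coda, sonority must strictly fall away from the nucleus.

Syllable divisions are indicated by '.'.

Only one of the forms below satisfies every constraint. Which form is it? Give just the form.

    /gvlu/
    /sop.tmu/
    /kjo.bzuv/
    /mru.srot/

/mru.srot/

/gvlu/ — violates constraint 3: syllable 1 onset /gvl/ has 3 consonants (> 2) → ill-formed
/sop.tmu/ — violates constraint 5: syllable 1 coda contains /p/, which is not a licensed coda consonant → ill-formed
/kjo.bzuv/ — violates constraint 5: syllable 2 coda contains /v/, which is not a licensed coda consonant → ill-formed
/mru.srot/ — σ1 onset /mr/ (3→4 rises), coda /∅/ ok; σ2 onset /sr/ (2→4 rises), coda /t/ ok → well-formed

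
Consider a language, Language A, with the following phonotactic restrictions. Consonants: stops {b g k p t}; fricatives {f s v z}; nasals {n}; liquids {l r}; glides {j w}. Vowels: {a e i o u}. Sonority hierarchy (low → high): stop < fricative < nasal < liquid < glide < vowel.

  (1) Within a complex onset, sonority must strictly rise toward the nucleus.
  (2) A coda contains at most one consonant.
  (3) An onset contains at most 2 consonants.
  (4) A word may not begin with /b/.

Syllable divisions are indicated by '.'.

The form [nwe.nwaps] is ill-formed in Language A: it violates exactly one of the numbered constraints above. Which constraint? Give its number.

[nwe.nwaps]: syllable 2 coda /ps/ has 2 consonants (> 1).
This is a violation of constraint 2: "A coda contains at most one consonant."
The remaining constraints (1, 3, 4) are satisfied.

2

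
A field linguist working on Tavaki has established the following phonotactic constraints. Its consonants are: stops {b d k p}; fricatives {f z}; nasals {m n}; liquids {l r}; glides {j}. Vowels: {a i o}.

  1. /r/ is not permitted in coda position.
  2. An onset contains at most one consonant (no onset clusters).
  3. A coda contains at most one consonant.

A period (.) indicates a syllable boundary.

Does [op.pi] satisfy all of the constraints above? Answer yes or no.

[op.pi] — σ1 onset /∅/, coda /p/ ok; σ2 onset /p/, coda /∅/ ok → permitted

yes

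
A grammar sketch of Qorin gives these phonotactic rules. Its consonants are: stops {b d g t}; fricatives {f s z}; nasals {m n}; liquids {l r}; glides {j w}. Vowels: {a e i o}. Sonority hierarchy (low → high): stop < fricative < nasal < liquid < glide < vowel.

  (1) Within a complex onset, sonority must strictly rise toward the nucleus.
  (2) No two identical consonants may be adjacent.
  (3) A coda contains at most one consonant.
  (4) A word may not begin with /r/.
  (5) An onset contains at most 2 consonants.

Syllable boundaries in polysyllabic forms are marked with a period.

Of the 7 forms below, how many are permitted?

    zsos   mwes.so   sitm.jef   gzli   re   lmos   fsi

zsos — violates constraint 1: syllable 1 onset /zs/: /z/ (fricative, 2) → /s/ (fricative, 2) does not rise → not permitted
mwes.so — violates constraint 2: adjacent identical consonants /ss/ → not permitted
sitm.jef — violates constraint 3: syllable 1 coda /tm/ has 2 consonants (> 1) → not permitted
gzli — violates constraint 5: syllable 1 onset /gzl/ has 3 consonants (> 2) → not permitted
re — violates constraint 4: word begins with /r/ → not permitted
lmos — violates constraint 1: syllable 1 onset /lm/: /l/ (liquid, 4) → /m/ (nasal, 3) does not rise → not permitted
fsi — violates constraint 1: syllable 1 onset /fs/: /f/ (fricative, 2) → /s/ (fricative, 2) does not rise → not permitted
No form is permitted → 0.

0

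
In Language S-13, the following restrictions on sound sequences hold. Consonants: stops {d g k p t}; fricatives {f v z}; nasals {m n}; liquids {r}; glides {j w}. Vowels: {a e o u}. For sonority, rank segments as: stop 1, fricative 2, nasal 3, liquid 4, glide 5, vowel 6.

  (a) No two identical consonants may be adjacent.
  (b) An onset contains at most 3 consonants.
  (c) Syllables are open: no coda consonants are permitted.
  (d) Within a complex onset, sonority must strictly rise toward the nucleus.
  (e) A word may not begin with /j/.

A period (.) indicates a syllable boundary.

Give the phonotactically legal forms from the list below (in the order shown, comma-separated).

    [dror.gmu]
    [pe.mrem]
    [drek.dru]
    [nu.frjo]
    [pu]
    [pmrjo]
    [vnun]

[nu.frjo], [pu]

[dror.gmu] — violates constraint (c): syllable 1 coda /r/ has 1 consonant (> 0) → phonotactically illegal
[pe.mrem] — violates constraint (c): syllable 2 coda /m/ has 1 consonant (> 0) → phonotactically illegal
[drek.dru] — violates constraint (c): syllable 1 coda /k/ has 1 consonant (> 0) → phonotactically illegal
[nu.frjo] — σ1 onset /n/, coda /∅/ ok; σ2 onset /frj/ (2→4→5 rises), coda /∅/ ok → phonotactically legal
[pu] — σ1 onset /p/, coda /∅/ ok → phonotactically legal
[pmrjo] — violates constraint (b): syllable 1 onset /pmrj/ has 4 consonants (> 3) → phonotactically illegal
[vnun] — violates constraint (c): syllable 1 coda /n/ has 1 consonant (> 0) → phonotactically illegal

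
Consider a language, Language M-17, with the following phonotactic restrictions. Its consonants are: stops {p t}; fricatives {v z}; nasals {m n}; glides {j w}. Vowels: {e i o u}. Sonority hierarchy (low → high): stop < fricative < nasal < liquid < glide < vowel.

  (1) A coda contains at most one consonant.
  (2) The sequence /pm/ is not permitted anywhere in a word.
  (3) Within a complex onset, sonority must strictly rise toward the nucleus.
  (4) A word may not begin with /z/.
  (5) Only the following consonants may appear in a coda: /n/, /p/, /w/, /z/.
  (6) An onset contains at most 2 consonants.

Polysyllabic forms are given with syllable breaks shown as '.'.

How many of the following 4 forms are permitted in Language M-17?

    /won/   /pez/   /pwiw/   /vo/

/won/ — σ1 onset /w/, coda /n/ ok → permitted
/pez/ — σ1 onset /p/, coda /z/ ok → permitted
/pwiw/ — σ1 onset /pw/ (1→5 rises), coda /w/ ok → permitted
/vo/ — σ1 onset /v/, coda /∅/ ok → permitted
Permitted: /won/, /pez/, /pwiw/, /vo/ → 4.

4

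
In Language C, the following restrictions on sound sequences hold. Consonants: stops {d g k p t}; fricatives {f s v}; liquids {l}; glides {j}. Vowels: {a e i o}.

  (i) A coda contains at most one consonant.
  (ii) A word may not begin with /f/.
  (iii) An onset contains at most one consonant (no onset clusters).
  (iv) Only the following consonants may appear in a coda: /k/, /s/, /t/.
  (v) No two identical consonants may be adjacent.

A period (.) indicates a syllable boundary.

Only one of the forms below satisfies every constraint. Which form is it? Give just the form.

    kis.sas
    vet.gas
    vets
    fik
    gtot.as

vet.gas

kis.sas — violates constraint (v): adjacent identical consonants /ss/ → not permitted
vet.gas — σ1 onset /v/, coda /t/ ok; σ2 onset /g/, coda /s/ ok → permitted
vets — violates constraint (i): syllable 1 coda /ts/ has 2 consonants (> 1) → not permitted
fik — violates constraint (ii): word begins with /f/ → not permitted
gtot.as — violates constraint (iii): syllable 1 onset /gt/ has 2 consonants (> 1) → not permitted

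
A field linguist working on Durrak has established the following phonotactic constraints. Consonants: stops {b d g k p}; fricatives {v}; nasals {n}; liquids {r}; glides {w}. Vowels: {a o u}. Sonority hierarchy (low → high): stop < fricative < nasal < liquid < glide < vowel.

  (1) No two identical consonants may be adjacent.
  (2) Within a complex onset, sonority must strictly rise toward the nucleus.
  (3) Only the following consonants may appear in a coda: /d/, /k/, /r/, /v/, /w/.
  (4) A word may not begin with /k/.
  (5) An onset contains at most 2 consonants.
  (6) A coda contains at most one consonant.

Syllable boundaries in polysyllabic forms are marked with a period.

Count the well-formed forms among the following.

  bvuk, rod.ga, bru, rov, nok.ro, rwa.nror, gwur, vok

8

bvuk — σ1 onset /bv/ (1→2 rises), coda /k/ ok → well-formed
rod.ga — σ1 onset /r/, coda /d/ ok; σ2 onset /g/, coda /∅/ ok → well-formed
bru — σ1 onset /br/ (1→4 rises), coda /∅/ ok → well-formed
rov — σ1 onset /r/, coda /v/ ok → well-formed
nok.ro — σ1 onset /n/, coda /k/ ok; σ2 onset /r/, coda /∅/ ok → well-formed
rwa.nror — σ1 onset /rw/ (4→5 rises), coda /∅/ ok; σ2 onset /nr/ (3→4 rises), coda /r/ ok → well-formed
gwur — σ1 onset /gw/ (1→5 rises), coda /r/ ok → well-formed
vok — σ1 onset /v/, coda /k/ ok → well-formed
Well-formed: bvuk, rod.ga, bru, rov, nok.ro, rwa.nror, gwur, vok → 8.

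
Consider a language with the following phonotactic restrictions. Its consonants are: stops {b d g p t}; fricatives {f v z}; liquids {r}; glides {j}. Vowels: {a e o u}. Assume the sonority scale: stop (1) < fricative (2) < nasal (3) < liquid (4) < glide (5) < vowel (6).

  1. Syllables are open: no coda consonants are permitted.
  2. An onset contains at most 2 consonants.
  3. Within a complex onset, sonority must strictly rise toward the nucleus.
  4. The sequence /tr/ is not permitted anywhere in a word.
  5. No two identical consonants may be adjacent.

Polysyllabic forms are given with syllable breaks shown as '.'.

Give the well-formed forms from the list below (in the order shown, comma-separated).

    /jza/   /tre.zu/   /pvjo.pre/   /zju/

/zju/

/jza/ — violates constraint 3: syllable 1 onset /jz/: /j/ (glide, 5) → /z/ (fricative, 2) does not rise → ill-formed
/tre.zu/ — violates constraint 4: contains banned sequence /tr/ → ill-formed
/pvjo.pre/ — violates constraint 2: syllable 1 onset /pvj/ has 3 consonants (> 2) → ill-formed
/zju/ — σ1 onset /zj/ (2→5 rises), coda /∅/ ok → well-formed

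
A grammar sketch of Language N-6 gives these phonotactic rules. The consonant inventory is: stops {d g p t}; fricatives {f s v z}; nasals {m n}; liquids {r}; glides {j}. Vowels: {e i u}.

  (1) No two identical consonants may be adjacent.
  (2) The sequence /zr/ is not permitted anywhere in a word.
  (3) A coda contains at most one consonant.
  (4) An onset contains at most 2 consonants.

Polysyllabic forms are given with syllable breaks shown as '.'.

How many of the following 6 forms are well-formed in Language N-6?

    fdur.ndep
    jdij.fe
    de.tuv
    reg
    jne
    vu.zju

fdur.ndep — σ1 onset /fd/ (2C), coda /r/ ok; σ2 onset /nd/ (2C), coda /p/ ok → well-formed
jdij.fe — σ1 onset /jd/ (2C), coda /j/ ok; σ2 onset /f/, coda /∅/ ok → well-formed
de.tuv — σ1 onset /d/, coda /∅/ ok; σ2 onset /t/, coda /v/ ok → well-formed
reg — σ1 onset /r/, coda /g/ ok → well-formed
jne — σ1 onset /jn/ (2C), coda /∅/ ok → well-formed
vu.zju — σ1 onset /v/, coda /∅/ ok; σ2 onset /zj/ (2C), coda /∅/ ok → well-formed
Well-formed: fdur.ndep, jdij.fe, de.tuv, reg, jne, vu.zju → 6.

6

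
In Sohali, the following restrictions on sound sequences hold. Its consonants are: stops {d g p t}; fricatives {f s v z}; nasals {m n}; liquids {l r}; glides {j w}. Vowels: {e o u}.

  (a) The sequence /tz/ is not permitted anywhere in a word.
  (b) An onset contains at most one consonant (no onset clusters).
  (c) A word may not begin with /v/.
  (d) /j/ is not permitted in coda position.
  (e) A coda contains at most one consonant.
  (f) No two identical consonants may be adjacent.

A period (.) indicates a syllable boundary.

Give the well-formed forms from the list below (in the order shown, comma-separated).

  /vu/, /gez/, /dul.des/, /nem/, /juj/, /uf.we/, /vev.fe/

/gez/, /dul.des/, /nem/, /uf.we/

/vu/ — violates constraint (c): word begins with /v/ → ill-formed
/gez/ — σ1 onset /g/, coda /z/ ok → well-formed
/dul.des/ — σ1 onset /d/, coda /l/ ok; σ2 onset /d/, coda /s/ ok → well-formed
/nem/ — σ1 onset /n/, coda /m/ ok → well-formed
/juj/ — violates constraint (d): syllable 1 coda contains /j/ → ill-formed
/uf.we/ — σ1 onset /∅/, coda /f/ ok; σ2 onset /w/, coda /∅/ ok → well-formed
/vev.fe/ — violates constraint (c): word begins with /v/ → ill-formed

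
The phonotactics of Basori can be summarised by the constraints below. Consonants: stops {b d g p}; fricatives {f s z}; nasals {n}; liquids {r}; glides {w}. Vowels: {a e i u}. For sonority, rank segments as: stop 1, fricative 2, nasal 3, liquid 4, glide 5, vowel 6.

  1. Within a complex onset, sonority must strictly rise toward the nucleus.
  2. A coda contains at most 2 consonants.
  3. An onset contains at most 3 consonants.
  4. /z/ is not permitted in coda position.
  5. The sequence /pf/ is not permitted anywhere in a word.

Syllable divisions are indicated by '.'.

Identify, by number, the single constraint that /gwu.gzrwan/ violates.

3

/gwu.gzrwan/: syllable 2 onset /gzrw/ has 4 consonants (> 3).
This is a violation of constraint 3: "An onset contains at most 3 consonants."
The remaining constraints (1, 2, 4, 5) are satisfied.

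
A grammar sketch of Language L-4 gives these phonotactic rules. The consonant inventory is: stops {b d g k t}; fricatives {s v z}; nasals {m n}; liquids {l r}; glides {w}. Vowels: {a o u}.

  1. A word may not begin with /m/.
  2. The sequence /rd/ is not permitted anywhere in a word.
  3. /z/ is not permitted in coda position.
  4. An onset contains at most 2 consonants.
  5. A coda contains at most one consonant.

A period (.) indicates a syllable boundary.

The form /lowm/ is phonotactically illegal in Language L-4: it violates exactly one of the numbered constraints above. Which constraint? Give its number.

5

/lowm/: syllable 1 coda /wm/ has 2 consonants (> 1).
This is a violation of constraint 5: "A coda contains at most one consonant."
The remaining constraints (1, 2, 3, 4) are satisfied.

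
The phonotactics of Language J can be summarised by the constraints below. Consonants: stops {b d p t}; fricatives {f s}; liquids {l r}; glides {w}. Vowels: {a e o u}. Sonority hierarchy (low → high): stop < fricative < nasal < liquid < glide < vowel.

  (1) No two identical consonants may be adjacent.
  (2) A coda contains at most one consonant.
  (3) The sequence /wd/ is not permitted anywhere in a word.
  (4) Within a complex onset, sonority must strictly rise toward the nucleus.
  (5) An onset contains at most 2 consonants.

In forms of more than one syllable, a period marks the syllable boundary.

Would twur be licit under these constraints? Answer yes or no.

twur — σ1 onset /tw/ (1→5 rises), coda /r/ ok → licit

yes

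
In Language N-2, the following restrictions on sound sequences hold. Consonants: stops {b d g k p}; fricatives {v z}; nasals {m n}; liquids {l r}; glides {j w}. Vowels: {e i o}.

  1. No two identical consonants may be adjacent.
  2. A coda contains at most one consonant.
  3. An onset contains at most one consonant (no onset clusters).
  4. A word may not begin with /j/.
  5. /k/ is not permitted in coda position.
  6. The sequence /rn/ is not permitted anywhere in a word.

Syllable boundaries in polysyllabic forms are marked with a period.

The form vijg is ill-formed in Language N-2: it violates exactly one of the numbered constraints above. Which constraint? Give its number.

2

vijg: syllable 1 coda /jg/ has 2 consonants (> 1).
This is a violation of constraint 2: "A coda contains at most one consonant."
The remaining constraints (1, 3, 4, 5, 6) are satisfied.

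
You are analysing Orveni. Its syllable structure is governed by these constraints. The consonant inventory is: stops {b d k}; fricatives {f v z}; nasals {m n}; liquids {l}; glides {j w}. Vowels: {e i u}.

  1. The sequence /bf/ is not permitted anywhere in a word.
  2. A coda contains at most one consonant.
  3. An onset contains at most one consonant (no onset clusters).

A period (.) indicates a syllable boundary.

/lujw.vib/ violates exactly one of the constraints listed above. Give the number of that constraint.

/lujw.vib/: syllable 1 coda /jw/ has 2 consonants (> 1).
This is a violation of constraint 2: "A coda contains at most one consonant."
The remaining constraints (1, 3) are satisfied.

2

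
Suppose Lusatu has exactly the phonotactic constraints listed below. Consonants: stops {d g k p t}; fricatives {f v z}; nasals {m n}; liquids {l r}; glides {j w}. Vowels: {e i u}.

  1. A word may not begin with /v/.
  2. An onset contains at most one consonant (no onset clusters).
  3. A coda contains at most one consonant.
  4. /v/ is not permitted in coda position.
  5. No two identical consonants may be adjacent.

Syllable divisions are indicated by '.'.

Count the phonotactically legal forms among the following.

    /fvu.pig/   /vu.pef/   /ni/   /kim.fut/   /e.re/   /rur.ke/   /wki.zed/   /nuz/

/fvu.pig/ — violates constraint 2: syllable 1 onset /fv/ has 2 consonants (> 1) → phonotactically illegal
/vu.pef/ — violates constraint 1: word begins with /v/ → phonotactically illegal
/ni/ — σ1 onset /n/, coda /∅/ ok → phonotactically legal
/kim.fut/ — σ1 onset /k/, coda /m/ ok; σ2 onset /f/, coda /t/ ok → phonotactically legal
/e.re/ — σ1 onset /∅/, coda /∅/ ok; σ2 onset /r/, coda /∅/ ok → phonotactically legal
/rur.ke/ — σ1 onset /r/, coda /r/ ok; σ2 onset /k/, coda /∅/ ok → phonotactically legal
/wki.zed/ — violates constraint 2: syllable 1 onset /wk/ has 2 consonants (> 1) → phonotactically illegal
/nuz/ — σ1 onset /n/, coda /z/ ok → phonotactically legal
Phonotactically legal: /ni/, /kim.fut/, /e.re/, /rur.ke/, /nuz/ → 5.

5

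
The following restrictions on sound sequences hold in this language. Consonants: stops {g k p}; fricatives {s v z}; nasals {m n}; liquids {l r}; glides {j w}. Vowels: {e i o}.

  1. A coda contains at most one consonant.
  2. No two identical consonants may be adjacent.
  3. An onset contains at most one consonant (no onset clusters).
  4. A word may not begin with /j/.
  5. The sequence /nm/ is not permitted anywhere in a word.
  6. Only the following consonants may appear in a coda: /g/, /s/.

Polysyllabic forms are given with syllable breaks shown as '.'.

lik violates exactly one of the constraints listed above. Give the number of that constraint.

lik: syllable 1 coda contains /k/, which is not a licensed coda consonant.
This is a violation of constraint 6: "Only the following consonants may appear in a coda: /g/, /s/."
The remaining constraints (1, 2, 3, 4, 5) are satisfied.

6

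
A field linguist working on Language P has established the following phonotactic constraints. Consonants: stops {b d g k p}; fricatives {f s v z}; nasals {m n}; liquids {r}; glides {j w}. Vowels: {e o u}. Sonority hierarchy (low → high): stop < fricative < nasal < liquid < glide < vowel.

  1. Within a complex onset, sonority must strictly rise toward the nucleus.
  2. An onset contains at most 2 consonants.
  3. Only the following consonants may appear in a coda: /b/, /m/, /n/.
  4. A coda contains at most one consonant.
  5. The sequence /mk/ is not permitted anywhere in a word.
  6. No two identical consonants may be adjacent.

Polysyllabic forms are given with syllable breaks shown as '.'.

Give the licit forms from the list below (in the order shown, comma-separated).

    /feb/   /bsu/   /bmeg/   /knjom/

/feb/ — σ1 onset /f/, coda /b/ ok → licit
/bsu/ — σ1 onset /bs/ (1→2 rises), coda /∅/ ok → licit
/bmeg/ — violates constraint 3: syllable 1 coda contains /g/, which is not a licensed coda consonant → illicit
/knjom/ — violates constraint 2: syllable 1 onset /knj/ has 3 consonants (> 2) → illicit

/feb/, /bsu/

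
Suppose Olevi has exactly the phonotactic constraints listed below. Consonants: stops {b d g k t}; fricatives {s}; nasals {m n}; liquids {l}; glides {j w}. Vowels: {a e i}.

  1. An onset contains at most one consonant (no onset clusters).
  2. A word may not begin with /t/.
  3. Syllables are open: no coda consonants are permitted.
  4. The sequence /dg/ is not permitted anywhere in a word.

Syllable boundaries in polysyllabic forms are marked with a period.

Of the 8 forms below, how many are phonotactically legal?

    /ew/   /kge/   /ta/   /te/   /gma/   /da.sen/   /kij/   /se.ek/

0

/ew/ — violates constraint 3: syllable 1 coda /w/ has 1 consonant (> 0) → phonotactically illegal
/kge/ — violates constraint 1: syllable 1 onset /kg/ has 2 consonants (> 1) → phonotactically illegal
/ta/ — violates constraint 2: word begins with /t/ → phonotactically illegal
/te/ — violates constraint 2: word begins with /t/ → phonotactically illegal
/gma/ — violates constraint 1: syllable 1 onset /gm/ has 2 consonants (> 1) → phonotactically illegal
/da.sen/ — violates constraint 3: syllable 2 coda /n/ has 1 consonant (> 0) → phonotactically illegal
/kij/ — violates constraint 3: syllable 1 coda /j/ has 1 consonant (> 0) → phonotactically illegal
/se.ek/ — violates constraint 3: syllable 2 coda /k/ has 1 consonant (> 0) → phonotactically illegal
No form is phonotactically legal → 0.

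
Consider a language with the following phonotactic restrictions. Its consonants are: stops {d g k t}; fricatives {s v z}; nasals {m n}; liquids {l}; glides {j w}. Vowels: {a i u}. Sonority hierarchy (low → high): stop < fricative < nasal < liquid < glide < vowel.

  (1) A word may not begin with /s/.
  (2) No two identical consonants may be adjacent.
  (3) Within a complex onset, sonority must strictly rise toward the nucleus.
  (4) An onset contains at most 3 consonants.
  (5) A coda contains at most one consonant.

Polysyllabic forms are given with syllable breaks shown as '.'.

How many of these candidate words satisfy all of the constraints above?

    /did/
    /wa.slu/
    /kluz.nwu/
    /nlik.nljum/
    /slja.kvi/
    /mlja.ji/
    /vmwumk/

/did/ — σ1 onset /d/, coda /d/ ok → licit
/wa.slu/ — σ1 onset /w/, coda /∅/ ok; σ2 onset /sl/ (2→4 rises), coda /∅/ ok → licit
/kluz.nwu/ — σ1 onset /kl/ (1→4 rises), coda /z/ ok; σ2 onset /nw/ (3→5 rises), coda /∅/ ok → licit
/nlik.nljum/ — σ1 onset /nl/ (3→4 rises), coda /k/ ok; σ2 onset /nlj/ (3→4→5 rises), coda /m/ ok → licit
/slja.kvi/ — violates constraint 1: word begins with /s/ → illicit
/mlja.ji/ — σ1 onset /mlj/ (3→4→5 rises), coda /∅/ ok; σ2 onset /j/, coda /∅/ ok → licit
/vmwumk/ — violates constraint 5: syllable 1 coda /mk/ has 2 consonants (> 1) → illicit
Licit: /did/, /wa.slu/, /kluz.nwu/, /nlik.nljum/, /mlja.ji/ → 5.

5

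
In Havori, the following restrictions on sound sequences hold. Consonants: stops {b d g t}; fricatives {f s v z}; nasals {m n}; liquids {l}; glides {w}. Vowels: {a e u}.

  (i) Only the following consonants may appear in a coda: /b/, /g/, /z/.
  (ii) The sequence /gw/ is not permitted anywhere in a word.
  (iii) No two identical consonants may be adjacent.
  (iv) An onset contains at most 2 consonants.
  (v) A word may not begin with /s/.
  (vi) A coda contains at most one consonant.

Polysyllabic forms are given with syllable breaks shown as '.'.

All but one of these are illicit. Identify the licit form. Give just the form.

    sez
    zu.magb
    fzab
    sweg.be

fzab

sez — violates constraint (v): word begins with /s/ → illicit
zu.magb — violates constraint (vi): syllable 2 coda /gb/ has 2 consonants (> 1) → illicit
fzab — σ1 onset /fz/ (2C), coda /b/ ok → licit
sweg.be — violates constraint (v): word begins with /s/ → illicit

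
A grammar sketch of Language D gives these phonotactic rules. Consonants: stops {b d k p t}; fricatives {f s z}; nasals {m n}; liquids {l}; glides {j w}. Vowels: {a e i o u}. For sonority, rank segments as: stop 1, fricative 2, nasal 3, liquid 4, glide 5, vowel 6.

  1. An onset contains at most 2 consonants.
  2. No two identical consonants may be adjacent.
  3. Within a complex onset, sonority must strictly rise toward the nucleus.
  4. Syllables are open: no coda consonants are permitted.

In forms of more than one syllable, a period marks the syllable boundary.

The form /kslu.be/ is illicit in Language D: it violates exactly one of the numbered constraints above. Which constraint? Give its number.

/kslu.be/: syllable 1 onset /ksl/ has 3 consonants (> 2).
This is a violation of constraint 1: "An onset contains at most 2 consonants."
The remaining constraints (2, 3, 4) are satisfied.

1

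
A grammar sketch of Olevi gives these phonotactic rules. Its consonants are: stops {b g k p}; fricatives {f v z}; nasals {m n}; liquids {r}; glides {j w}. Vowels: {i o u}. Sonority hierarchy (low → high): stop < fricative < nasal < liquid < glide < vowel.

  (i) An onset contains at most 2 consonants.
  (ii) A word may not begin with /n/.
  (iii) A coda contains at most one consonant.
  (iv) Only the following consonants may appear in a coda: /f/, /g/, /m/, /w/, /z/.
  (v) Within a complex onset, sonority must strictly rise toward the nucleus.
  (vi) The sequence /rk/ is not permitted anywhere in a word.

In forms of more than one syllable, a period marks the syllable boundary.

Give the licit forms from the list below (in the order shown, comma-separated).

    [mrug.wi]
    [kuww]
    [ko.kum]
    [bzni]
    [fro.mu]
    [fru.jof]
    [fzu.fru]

[mrug.wi], [ko.kum], [fro.mu], [fru.jof]

[mrug.wi] — σ1 onset /mr/ (3→4 rises), coda /g/ ok; σ2 onset /w/, coda /∅/ ok → licit
[kuww] — violates constraint (iii): syllable 1 coda /ww/ has 2 consonants (> 1) → illicit
[ko.kum] — σ1 onset /k/, coda /∅/ ok; σ2 onset /k/, coda /m/ ok → licit
[bzni] — violates constraint (i): syllable 1 onset /bzn/ has 3 consonants (> 2) → illicit
[fro.mu] — σ1 onset /fr/ (2→4 rises), coda /∅/ ok; σ2 onset /m/, coda /∅/ ok → licit
[fru.jof] — σ1 onset /fr/ (2→4 rises), coda /∅/ ok; σ2 onset /j/, coda /f/ ok → licit
[fzu.fru] — violates constraint (v): syllable 1 onset /fz/: /f/ (fricative, 2) → /z/ (fricative, 2) does not rise → illicit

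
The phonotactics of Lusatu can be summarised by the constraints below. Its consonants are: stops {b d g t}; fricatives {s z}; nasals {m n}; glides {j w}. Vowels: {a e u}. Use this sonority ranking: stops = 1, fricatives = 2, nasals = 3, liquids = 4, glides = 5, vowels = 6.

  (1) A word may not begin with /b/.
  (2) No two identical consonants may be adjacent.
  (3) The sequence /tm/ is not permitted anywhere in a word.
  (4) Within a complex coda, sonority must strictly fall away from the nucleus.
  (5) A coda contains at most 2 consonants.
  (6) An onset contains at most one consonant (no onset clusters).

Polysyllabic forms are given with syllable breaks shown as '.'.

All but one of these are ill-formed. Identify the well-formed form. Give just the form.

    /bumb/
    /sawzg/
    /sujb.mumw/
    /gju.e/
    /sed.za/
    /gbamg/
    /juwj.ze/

/sed.za/

/bumb/ — violates constraint 1: word begins with /b/ → ill-formed
/sawzg/ — violates constraint 5: syllable 1 coda /wzg/ has 3 consonants (> 2) → ill-formed
/sujb.mumw/ — violates constraint 4: syllable 2 coda /mw/: /m/ (nasal, 3) → /w/ (glide, 5) does not fall → ill-formed
/gju.e/ — violates constraint 6: syllable 1 onset /gj/ has 2 consonants (> 1) → ill-formed
/sed.za/ — σ1 onset /s/, coda /d/ ok; σ2 onset /z/, coda /∅/ ok → well-formed
/gbamg/ — violates constraint 6: syllable 1 onset /gb/ has 2 consonants (> 1) → ill-formed
/juwj.ze/ — violates constraint 4: syllable 1 coda /wj/: /w/ (glide, 5) → /j/ (glide, 5) does not fall → ill-formed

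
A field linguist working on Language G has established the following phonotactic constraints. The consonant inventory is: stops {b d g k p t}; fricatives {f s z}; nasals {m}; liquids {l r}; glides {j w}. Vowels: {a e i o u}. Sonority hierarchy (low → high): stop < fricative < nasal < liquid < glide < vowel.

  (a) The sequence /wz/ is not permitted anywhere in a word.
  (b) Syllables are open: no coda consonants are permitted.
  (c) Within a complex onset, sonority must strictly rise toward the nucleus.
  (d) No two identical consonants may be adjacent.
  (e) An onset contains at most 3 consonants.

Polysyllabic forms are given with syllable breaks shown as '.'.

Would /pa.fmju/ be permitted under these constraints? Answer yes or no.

yes

/pa.fmju/ — σ1 onset /p/, coda /∅/ ok; σ2 onset /fmj/ (2→3→5 rises), coda /∅/ ok → permitted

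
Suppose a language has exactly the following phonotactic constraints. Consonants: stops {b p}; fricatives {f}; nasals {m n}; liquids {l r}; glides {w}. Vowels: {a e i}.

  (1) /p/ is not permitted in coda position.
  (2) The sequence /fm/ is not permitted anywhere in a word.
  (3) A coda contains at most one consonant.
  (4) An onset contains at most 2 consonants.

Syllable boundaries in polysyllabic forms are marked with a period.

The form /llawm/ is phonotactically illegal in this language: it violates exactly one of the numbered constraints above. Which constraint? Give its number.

/llawm/: syllable 1 coda /wm/ has 2 consonants (> 1).
This is a violation of constraint 3: "A coda contains at most one consonant."
The remaining constraints (1, 2, 4) are satisfied.

3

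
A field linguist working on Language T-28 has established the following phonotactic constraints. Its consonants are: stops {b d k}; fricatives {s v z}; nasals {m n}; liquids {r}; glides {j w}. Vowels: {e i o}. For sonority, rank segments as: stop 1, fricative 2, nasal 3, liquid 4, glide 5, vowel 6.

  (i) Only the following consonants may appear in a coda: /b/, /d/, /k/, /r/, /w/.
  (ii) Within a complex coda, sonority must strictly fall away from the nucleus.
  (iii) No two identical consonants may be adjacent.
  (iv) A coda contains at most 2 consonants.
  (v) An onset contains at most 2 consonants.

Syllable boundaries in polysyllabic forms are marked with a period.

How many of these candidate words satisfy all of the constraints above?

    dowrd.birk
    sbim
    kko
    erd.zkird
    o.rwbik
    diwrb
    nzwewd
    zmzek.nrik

1

dowrd.birk — violates constraint (iv): syllable 1 coda /wrd/ has 3 consonants (> 2) → ill-formed
sbim — violates constraint (i): syllable 1 coda contains /m/, which is not a licensed coda consonant → ill-formed
kko — violates constraint (iii): adjacent identical consonants /kk/ → ill-formed
erd.zkird — σ1 onset /∅/, coda /rd/ (4→1 falls) ok; σ2 onset /zk/ (2C), coda /rd/ (4→1 falls) ok → well-formed
o.rwbik — violates constraint (v): syllable 2 onset /rwb/ has 3 consonants (> 2) → ill-formed
diwrb — violates constraint (iv): syllable 1 coda /wrb/ has 3 consonants (> 2) → ill-formed
nzwewd — violates constraint (v): syllable 1 onset /nzw/ has 3 consonants (> 2) → ill-formed
zmzek.nrik — violates constraint (v): syllable 1 onset /zmz/ has 3 consonants (> 2) → ill-formed
Well-formed: erd.zkird → 1.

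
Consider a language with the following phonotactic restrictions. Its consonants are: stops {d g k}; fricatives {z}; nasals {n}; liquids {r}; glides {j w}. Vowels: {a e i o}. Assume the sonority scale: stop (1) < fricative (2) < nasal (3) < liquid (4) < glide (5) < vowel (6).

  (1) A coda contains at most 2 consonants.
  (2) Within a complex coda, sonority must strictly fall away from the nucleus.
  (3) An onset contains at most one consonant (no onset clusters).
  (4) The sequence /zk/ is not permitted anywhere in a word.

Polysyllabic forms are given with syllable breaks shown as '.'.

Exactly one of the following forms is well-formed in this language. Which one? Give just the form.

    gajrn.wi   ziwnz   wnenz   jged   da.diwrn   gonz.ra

gonz.ra

gajrn.wi — violates constraint 1: syllable 1 coda /jrn/ has 3 consonants (> 2) → ill-formed
ziwnz — violates constraint 1: syllable 1 coda /wnz/ has 3 consonants (> 2) → ill-formed
wnenz — violates constraint 3: syllable 1 onset /wn/ has 2 consonants (> 1) → ill-formed
jged — violates constraint 3: syllable 1 onset /jg/ has 2 consonants (> 1) → ill-formed
da.diwrn — violates constraint 1: syllable 2 coda /wrn/ has 3 consonants (> 2) → ill-formed
gonz.ra — σ1 onset /g/, coda /nz/ (3→2 falls) ok; σ2 onset /r/, coda /∅/ ok → well-formed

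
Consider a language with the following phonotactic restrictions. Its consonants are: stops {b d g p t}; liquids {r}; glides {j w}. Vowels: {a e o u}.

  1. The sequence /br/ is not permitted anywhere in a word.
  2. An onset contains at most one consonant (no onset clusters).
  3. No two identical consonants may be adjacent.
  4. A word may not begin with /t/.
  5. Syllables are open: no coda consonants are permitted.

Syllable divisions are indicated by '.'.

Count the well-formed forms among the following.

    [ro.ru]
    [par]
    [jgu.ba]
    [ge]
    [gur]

2

[ro.ru] — σ1 onset /r/, coda /∅/ ok; σ2 onset /r/, coda /∅/ ok → well-formed
[par] — violates constraint 5: syllable 1 coda /r/ has 1 consonant (> 0) → ill-formed
[jgu.ba] — violates constraint 2: syllable 1 onset /jg/ has 2 consonants (> 1) → ill-formed
[ge] — σ1 onset /g/, coda /∅/ ok → well-formed
[gur] — violates constraint 5: syllable 1 coda /r/ has 1 consonant (> 0) → ill-formed
Well-formed: [ro.ru], [ge] → 2.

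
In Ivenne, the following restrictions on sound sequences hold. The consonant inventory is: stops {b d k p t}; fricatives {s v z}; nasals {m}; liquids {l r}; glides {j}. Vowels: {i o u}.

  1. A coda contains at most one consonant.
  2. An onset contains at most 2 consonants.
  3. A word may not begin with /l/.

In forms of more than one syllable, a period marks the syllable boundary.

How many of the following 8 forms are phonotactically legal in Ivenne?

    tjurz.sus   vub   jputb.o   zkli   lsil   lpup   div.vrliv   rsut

2

tjurz.sus — violates constraint 1: syllable 1 coda /rz/ has 2 consonants (> 1) → phonotactically illegal
vub — σ1 onset /v/, coda /b/ ok → phonotactically legal
jputb.o — violates constraint 1: syllable 1 coda /tb/ has 2 consonants (> 1) → phonotactically illegal
zkli — violates constraint 2: syllable 1 onset /zkl/ has 3 consonants (> 2) → phonotactically illegal
lsil — violates constraint 3: word begins with /l/ → phonotactically illegal
lpup — violates constraint 3: word begins with /l/ → phonotactically illegal
div.vrliv — violates constraint 2: syllable 2 onset /vrl/ has 3 consonants (> 2) → phonotactically illegal
rsut — σ1 onset /rs/ (2C), coda /t/ ok → phonotactically legal
Phonotactically legal: vub, rsut → 2.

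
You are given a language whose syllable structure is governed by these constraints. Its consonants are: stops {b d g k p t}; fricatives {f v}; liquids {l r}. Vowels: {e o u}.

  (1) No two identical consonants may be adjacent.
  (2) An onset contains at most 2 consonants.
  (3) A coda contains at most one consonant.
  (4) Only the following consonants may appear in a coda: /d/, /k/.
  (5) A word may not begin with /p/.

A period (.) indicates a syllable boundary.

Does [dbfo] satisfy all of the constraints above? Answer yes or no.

no

[dbfo] — violates constraint 2: syllable 1 onset /dbf/ has 3 consonants (> 2) → ill-formed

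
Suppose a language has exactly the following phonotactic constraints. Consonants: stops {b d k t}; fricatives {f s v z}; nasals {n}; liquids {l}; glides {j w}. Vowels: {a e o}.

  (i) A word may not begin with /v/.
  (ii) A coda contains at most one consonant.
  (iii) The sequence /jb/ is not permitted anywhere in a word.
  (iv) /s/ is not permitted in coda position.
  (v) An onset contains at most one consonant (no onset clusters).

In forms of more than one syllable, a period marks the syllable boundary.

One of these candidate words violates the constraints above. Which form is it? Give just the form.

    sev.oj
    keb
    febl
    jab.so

sev.oj — σ1 onset /s/, coda /v/ ok; σ2 onset /∅/, coda /j/ ok → well-formed
keb — σ1 onset /k/, coda /b/ ok → well-formed
febl — violates constraint (ii): syllable 1 coda /bl/ has 2 consonants (> 1) → ill-formed
jab.so — σ1 onset /j/, coda /b/ ok; σ2 onset /s/, coda /∅/ ok → well-formed

febl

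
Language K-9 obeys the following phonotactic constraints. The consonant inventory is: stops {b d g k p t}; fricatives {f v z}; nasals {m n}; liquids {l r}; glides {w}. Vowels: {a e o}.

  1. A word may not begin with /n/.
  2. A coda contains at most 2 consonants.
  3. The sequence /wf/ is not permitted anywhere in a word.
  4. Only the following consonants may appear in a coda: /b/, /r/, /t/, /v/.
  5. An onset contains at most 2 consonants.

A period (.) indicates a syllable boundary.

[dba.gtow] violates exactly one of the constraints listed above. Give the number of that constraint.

4

[dba.gtow]: syllable 2 coda contains /w/, which is not a licensed coda consonant.
This is a violation of constraint 4: "Only the following consonants may appear in a coda: /b/, /r/, /t/, /v/."
The remaining constraints (1, 2, 3, 5) are satisfied.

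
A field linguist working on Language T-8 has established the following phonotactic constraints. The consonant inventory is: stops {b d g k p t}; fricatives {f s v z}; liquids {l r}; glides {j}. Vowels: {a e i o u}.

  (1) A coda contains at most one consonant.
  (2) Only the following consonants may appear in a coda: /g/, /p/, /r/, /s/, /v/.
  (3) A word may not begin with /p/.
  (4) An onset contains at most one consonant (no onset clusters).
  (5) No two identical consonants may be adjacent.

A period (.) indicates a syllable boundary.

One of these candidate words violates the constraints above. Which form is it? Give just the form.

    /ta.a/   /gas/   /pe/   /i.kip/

/ta.a/ — σ1 onset /t/, coda /∅/ ok; σ2 onset /∅/, coda /∅/ ok → phonotactically legal
/gas/ — σ1 onset /g/, coda /s/ ok → phonotactically legal
/pe/ — violates constraint 3: word begins with /p/ → phonotactically illegal
/i.kip/ — σ1 onset /∅/, coda /∅/ ok; σ2 onset /k/, coda /p/ ok → phonotactically legal

/pe/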